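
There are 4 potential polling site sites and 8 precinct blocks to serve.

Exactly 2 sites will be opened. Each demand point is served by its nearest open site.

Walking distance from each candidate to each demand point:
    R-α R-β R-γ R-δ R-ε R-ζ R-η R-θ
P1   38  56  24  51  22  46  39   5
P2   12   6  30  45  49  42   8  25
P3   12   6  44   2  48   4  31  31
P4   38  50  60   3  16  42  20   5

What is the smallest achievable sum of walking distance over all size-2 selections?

Open {P1, P3}.
  R-α→P3 12, R-β→P3 6, R-γ→P1 24, R-δ→P3 2, R-ε→P1 22, R-ζ→P3 4, R-η→P3 31, R-θ→P1 5  ⇒ total 106.
Compare {P3, P4}: total 109.
Compare {P2, P4}: total 122.
No size-2 selection does better; minimum is 106.

106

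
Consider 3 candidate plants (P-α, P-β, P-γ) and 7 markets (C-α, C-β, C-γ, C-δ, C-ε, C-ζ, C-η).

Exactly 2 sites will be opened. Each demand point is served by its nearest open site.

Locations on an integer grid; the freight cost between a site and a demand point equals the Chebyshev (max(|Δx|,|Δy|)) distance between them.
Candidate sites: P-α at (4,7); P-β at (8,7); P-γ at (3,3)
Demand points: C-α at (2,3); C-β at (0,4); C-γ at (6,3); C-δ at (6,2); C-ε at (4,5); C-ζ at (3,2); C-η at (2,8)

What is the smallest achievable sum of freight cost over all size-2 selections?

15

Open {P-α, P-γ}.
  C-α→P-γ 1, C-β→P-γ 3, C-γ→P-γ 3, C-δ→P-γ 3, C-ε→P-α 2, C-ζ→P-γ 1, C-η→P-α 2  ⇒ total 15.
Compare {P-β, P-γ}: total 18.
Compare {P-α, P-β}: total 26.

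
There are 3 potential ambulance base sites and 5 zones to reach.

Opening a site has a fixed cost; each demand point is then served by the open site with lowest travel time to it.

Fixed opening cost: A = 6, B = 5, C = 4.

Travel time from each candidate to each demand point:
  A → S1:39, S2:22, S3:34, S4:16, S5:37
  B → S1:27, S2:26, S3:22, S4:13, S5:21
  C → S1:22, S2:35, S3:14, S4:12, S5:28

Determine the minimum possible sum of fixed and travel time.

Open {B, C}: assign each demand point to its cheapest open site.
  S1→C 22, S2→B 26, S3→C 14, S4→C 12, S5→B 21
  travel time 95, fixed 9 → total 104.
Compare {A, B, C}: travel time 91 + fixed 15 = 106.
Compare {A, C}: travel time 98 + fixed 10 = 108.
Compare {B}: travel time 109 + fixed 5 = 114.
All other subsets cost ≥ 106. Minimum total cost: 104.

104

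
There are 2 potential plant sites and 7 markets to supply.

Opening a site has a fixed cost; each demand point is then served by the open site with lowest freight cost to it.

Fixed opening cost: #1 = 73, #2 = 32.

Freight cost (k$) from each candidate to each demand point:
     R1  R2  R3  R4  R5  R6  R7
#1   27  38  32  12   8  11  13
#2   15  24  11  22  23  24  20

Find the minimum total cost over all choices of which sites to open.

171

Open {#2}: assign each demand point to its cheapest open site.
  R1→#2 15, R2→#2 24, R3→#2 11, R4→#2 22, R5→#2 23, R6→#2 24, R7→#2 20
  freight cost 139, fixed 32 → total 171.
Compare {#1, #2}: freight cost 94 + fixed 105 = 199.
Compare {#1}: freight cost 141 + fixed 73 = 214.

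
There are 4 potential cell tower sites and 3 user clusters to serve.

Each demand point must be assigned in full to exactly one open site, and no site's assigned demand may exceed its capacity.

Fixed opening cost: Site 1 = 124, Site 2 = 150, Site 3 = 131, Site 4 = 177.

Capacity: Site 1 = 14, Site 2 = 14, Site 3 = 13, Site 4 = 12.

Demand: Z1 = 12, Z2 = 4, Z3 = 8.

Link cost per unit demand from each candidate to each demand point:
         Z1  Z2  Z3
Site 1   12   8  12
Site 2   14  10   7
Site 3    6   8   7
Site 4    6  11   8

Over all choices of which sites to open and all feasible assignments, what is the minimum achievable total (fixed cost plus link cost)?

449

Open {Site 2, Site 3}; cheapest assignment that respects the capacities:
  Site 2 (cap 14, load 12): Z2, Z3 — cost 4×10 + 8×7 = 96
  Site 3 (cap 13, load 12): Z1 — cost 12×6 = 72
  Shipping 168, fixed 281 → total 449.
  Any other capacity-feasible assignment to {Site 2, Site 3} ships for at least 168.
Compare {Site 1, Site 3}: its best feasible assignment gives total 455.
Compare {Site 3, Site 4}: its best feasible assignment gives total 468.
Every other set of open sites that can feasibly serve all demand totals ≥ 455 even under its best assignment. Minimum: 449.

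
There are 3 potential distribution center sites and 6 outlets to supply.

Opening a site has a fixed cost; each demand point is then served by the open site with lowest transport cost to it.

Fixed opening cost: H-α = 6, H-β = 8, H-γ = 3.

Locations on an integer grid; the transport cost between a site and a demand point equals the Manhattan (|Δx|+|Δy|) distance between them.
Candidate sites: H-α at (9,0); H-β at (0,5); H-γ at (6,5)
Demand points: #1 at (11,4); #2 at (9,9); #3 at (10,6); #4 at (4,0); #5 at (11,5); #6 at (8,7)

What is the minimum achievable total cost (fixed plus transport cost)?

Open {H-γ}: assign each demand point to its cheapest open site.
  #1→H-γ 6, #2→H-γ 7, #3→H-γ 5, #4→H-γ 7, #5→H-γ 5, #6→H-γ 4
  transport cost 34, fixed 3 → total 37.
Compare {H-α, H-γ}: transport cost 32 + fixed 9 = 41.
Compare {H-β, H-γ}: transport cost 34 + fixed 11 = 45.
Compare {H-α}: transport cost 42 + fixed 6 = 48.
All other subsets cost ≥ 41. Minimum total cost: 37.

37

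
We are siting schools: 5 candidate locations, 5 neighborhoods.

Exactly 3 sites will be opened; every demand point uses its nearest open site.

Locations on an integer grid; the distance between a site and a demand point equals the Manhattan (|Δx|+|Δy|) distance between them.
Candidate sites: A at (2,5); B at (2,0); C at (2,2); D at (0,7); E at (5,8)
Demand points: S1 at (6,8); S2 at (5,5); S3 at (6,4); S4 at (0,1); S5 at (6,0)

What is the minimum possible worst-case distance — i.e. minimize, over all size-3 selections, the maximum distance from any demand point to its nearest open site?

5

Open {A, B, E}.
  Farthest demand point is S3 at distance 5 (to A); all others are ≤ 5.
With {B, C, E} the worst case is 5.
With {B, D, E} the worst case is 5.
No size-3 selection achieves below 5.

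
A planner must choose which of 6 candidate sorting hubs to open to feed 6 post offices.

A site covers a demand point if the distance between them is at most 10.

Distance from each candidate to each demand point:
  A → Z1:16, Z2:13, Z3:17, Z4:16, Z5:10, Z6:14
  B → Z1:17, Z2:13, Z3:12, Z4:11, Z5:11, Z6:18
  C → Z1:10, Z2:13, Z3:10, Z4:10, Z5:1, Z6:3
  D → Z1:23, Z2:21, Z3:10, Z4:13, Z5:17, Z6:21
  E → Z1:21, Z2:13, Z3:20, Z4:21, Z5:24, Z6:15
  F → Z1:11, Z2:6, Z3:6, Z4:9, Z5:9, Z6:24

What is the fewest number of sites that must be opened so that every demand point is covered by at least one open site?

2

Coverage sets (demand points within 10 of each site):
  A: {Z5}
  B: {}
  C: {Z1, Z3, Z4, Z5, Z6}
  D: {Z3}
  E: {}
  F: {Z2, Z3, Z4, Z5}
No single site covers all 6 demand points.
But {C, F} covers everything, so the minimum is 2.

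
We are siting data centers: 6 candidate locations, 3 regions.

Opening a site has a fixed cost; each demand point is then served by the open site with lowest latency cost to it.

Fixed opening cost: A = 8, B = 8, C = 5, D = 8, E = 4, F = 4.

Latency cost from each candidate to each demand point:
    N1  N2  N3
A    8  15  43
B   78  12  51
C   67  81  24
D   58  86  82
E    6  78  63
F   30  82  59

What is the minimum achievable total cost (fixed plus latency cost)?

Open {B, C, E}: assign each demand point to its cheapest open site.
  N1→E 6, N2→B 12, N3→C 24
  latency cost 42, fixed 17 → total 59.
Compare {A, C}: latency cost 47 + fixed 13 = 60.
Compare {A, C, E}: latency cost 45 + fixed 17 = 62.
Compare {B, C, E, F}: latency cost 42 + fixed 21 = 63.
All other subsets cost ≥ 60. Minimum total cost: 59.

59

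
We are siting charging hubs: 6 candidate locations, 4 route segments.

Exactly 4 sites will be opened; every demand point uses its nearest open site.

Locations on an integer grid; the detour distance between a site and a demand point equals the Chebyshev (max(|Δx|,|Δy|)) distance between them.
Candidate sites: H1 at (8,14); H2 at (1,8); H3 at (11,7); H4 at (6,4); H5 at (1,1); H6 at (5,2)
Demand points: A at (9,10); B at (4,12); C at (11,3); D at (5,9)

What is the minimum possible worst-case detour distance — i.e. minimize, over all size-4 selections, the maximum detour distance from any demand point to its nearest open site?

Open {H1, H2, H3, H4}.
  Farthest demand point is B at detour distance 4 (to H1); all others are ≤ 4.
With {H1, H2, H3, H5} the worst case is 4.
With {H1, H2, H3, H6} the worst case is 4.
No size-4 selection achieves below 4.

4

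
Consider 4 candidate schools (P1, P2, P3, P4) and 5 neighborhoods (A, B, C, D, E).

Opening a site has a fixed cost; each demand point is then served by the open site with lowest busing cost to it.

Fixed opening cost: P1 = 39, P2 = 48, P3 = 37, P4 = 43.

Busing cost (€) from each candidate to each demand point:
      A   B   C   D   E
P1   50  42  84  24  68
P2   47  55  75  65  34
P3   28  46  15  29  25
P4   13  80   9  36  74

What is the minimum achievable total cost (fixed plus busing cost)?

Open {P3}: assign each demand point to its cheapest open site.
  A→P3 28, B→P3 46, C→P3 15, D→P3 29, E→P3 25
  busing cost 143, fixed 37 → total 180.
Compare {P3, P4}: busing cost 122 + fixed 80 = 202.
Compare {P1, P3}: busing cost 134 + fixed 76 = 210.
Compare {P2, P3}: busing cost 143 + fixed 85 = 228.
All other subsets cost ≥ 202. Minimum total cost: 180.

180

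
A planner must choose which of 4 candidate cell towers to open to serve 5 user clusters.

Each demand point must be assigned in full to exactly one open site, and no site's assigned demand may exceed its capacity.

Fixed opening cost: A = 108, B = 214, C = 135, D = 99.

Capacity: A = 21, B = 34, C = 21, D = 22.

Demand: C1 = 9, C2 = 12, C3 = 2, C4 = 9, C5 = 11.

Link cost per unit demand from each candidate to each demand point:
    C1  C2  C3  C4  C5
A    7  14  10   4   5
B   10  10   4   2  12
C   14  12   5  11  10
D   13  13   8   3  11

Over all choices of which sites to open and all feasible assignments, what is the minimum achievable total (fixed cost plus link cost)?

Open {A, B}; cheapest assignment that respects the capacities:
  A (cap 21, load 20): C1, C5 — cost 9×7 + 11×5 = 118
  B (cap 34, load 23): C2, C3, C4 — cost 12×10 + 2×4 + 9×2 = 146
  Shipping 264, fixed 322 → total 586.
  Any other capacity-feasible assignment to {A, B} ships for at least 264.
Compare {A, D}: its best feasible assignment gives total 602.
Compare {A, C, D}: its best feasible assignment gives total 641.
Every other set of open sites that can feasibly serve all demand totals ≥ 602 even under its best assignment. Minimum: 586.

586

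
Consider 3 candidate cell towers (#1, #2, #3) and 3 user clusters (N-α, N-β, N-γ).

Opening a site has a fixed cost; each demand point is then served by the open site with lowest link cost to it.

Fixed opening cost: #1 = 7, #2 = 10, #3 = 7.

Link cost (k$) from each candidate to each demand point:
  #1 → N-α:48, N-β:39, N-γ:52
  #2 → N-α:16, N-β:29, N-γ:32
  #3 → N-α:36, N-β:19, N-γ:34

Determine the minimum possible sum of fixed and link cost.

84

Open {#2, #3}: assign each demand point to its cheapest open site.
  N-α→#2 16, N-β→#3 19, N-γ→#2 32
  link cost 67, fixed 17 → total 84.
Compare {#2}: link cost 77 + fixed 10 = 87.
Compare {#1, #2, #3}: link cost 67 + fixed 24 = 91.
Compare {#1, #2}: link cost 77 + fixed 17 = 94.
All other subsets cost ≥ 87. Minimum total cost: 84.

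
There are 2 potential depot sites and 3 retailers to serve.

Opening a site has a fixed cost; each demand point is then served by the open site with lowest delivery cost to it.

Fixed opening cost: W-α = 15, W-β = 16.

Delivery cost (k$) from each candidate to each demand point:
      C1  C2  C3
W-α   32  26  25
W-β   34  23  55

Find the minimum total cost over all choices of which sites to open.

Open {W-α}: assign each demand point to its cheapest open site.
  C1→W-α 32, C2→W-α 26, C3→W-α 25
  delivery cost 83, fixed 15 → total 98.
Compare {W-α, W-β}: delivery cost 80 + fixed 31 = 111.
Compare {W-β}: delivery cost 112 + fixed 16 = 128.

98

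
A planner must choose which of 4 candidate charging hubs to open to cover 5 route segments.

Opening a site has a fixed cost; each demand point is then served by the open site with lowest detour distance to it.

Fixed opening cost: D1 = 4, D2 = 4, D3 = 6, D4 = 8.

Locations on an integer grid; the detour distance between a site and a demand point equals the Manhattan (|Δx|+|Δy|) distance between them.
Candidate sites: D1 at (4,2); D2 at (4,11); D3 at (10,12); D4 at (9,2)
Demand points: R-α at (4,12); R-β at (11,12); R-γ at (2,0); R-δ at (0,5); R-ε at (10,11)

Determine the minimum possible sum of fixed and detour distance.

28

Open {D1, D2, D3}: assign each demand point to its cheapest open site.
  R-α→D2 1, R-β→D3 1, R-γ→D1 4, R-δ→D1 7, R-ε→D3 1
  detour distance 14, fixed 14 → total 28.
Compare {D1, D3}: detour distance 19 + fixed 10 = 29.
Compare {D1, D2}: detour distance 26 + fixed 8 = 34.
Compare {D2, D3}: detour distance 26 + fixed 10 = 36.
All other subsets cost ≥ 29. Minimum total cost: 28.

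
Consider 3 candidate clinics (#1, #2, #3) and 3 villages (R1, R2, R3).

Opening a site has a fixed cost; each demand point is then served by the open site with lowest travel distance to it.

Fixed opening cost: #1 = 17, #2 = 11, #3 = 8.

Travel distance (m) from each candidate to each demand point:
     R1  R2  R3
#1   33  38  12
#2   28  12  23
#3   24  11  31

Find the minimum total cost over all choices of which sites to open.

Open {#1, #3}: assign each demand point to its cheapest open site.
  R1→#3 24, R2→#3 11, R3→#1 12
  travel distance 47, fixed 25 → total 72.
Compare {#2}: travel distance 63 + fixed 11 = 74.
Compare {#3}: travel distance 66 + fixed 8 = 74.
Compare {#2, #3}: travel distance 58 + fixed 19 = 77.
All other subsets cost ≥ 74. Minimum total cost: 72.

72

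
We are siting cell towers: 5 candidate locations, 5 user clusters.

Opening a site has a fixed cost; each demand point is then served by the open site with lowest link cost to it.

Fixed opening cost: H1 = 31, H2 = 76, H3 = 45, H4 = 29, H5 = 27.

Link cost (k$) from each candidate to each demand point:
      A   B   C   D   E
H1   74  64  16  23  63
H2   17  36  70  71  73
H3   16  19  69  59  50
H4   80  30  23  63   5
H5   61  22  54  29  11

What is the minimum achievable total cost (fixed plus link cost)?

184

Open {H1, H3, H4}: assign each demand point to its cheapest open site.
  A→H3 16, B→H3 19, C→H1 16, D→H1 23, E→H4 5
  link cost 79, fixed 105 → total 184.
Compare {H1, H3, H5}: link cost 85 + fixed 103 = 188.
Compare {H1, H5}: link cost 133 + fixed 58 = 191.
Compare {H3, H4, H5}: link cost 92 + fixed 101 = 193.
All other subsets cost ≥ 188. Minimum total cost: 184.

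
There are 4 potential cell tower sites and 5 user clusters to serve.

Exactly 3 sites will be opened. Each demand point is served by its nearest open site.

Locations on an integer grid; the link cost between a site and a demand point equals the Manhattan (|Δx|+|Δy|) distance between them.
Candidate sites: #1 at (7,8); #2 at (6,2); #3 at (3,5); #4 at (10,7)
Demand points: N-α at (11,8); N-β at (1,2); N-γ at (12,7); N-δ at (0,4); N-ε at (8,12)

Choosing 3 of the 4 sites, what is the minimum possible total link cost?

Open {#1, #3, #4}.
  N-α→#4 2, N-β→#3 5, N-γ→#4 2, N-δ→#3 4, N-ε→#1 5  ⇒ total 18.
Compare {#2, #3, #4}: total 20.
Compare {#1, #2, #4}: total 22.
No size-3 selection does better; minimum is 18.

18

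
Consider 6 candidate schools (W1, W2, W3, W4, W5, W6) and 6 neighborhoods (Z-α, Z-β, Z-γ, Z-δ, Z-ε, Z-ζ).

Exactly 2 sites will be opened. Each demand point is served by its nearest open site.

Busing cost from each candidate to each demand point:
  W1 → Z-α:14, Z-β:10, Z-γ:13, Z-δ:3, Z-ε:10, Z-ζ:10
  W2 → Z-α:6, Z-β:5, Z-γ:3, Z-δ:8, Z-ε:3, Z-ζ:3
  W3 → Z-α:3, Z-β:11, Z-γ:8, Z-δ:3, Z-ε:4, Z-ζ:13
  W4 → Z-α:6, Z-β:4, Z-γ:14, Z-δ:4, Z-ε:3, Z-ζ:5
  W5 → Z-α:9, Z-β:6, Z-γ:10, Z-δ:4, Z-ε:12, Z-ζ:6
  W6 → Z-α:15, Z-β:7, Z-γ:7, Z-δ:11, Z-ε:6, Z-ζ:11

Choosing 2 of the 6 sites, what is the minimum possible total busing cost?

20

Open {W2, W3}.
  Z-α→W3 3, Z-β→W2 5, Z-γ→W2 3, Z-δ→W3 3, Z-ε→W2 3, Z-ζ→W2 3  ⇒ total 20.
Compare {W1, W2}: total 23.
Compare {W2, W4}: total 23.
No size-2 selection does better; minimum is 20.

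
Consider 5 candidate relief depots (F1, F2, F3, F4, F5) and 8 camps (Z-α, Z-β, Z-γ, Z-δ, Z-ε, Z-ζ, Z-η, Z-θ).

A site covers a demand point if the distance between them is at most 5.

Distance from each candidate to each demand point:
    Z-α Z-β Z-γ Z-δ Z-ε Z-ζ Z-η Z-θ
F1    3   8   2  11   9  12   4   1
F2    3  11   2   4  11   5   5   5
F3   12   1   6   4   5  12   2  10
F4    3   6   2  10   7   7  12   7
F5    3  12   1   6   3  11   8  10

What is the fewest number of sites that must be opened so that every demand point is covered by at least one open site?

Coverage sets (demand points within 5 of each site):
  F1: {Z-α, Z-γ, Z-η, Z-θ}
  F2: {Z-α, Z-γ, Z-δ, Z-ζ, Z-η, Z-θ}
  F3: {Z-β, Z-δ, Z-ε, Z-η}
  F4: {Z-α, Z-γ}
  F5: {Z-α, Z-γ, Z-ε}
No single site covers all 8 demand points.
But {F2, F3} covers everything, so the minimum is 2.

2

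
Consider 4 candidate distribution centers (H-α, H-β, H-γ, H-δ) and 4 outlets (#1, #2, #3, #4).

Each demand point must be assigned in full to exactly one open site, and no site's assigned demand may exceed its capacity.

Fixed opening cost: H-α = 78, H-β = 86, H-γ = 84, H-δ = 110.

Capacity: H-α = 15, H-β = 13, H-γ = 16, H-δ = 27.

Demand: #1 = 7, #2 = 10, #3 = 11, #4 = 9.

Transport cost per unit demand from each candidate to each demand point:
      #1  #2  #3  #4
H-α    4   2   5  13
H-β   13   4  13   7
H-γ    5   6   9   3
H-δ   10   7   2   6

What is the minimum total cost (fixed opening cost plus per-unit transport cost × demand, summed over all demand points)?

Open {H-γ, H-δ}; cheapest assignment that respects the capacities:
  H-γ (cap 16, load 16): #1, #4 — cost 7×5 + 9×3 = 62
  H-δ (cap 27, load 21): #2, #3 — cost 10×7 + 11×2 = 92
  Shipping 154, fixed 194 → total 348.
  Any other capacity-feasible assignment to {H-γ, H-δ} ships for at least 154.
Compare {H-α, H-δ}: its best feasible assignment gives total 354.
Compare {H-α, H-γ, H-δ}: its best feasible assignment gives total 376.
Every other set of open sites that can feasibly serve all demand totals ≥ 354 even under its best assignment. Minimum: 348.

348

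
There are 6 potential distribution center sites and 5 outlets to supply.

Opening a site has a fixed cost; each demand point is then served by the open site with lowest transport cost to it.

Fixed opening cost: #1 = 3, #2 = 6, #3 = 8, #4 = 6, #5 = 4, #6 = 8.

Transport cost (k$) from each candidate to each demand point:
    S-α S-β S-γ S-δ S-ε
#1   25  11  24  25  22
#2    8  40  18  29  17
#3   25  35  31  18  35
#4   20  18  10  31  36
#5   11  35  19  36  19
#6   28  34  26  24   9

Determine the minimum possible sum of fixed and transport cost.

85

Open {#1, #2, #4, #6}: assign each demand point to its cheapest open site.
  S-α→#2 8, S-β→#1 11, S-γ→#4 10, S-δ→#6 24, S-ε→#6 9
  transport cost 62, fixed 23 → total 85.
Compare {#1, #2, #4}: transport cost 71 + fixed 15 = 86.
Compare {#1, #4, #5, #6}: transport cost 65 + fixed 21 = 86.
Compare {#1, #2, #6}: transport cost 70 + fixed 17 = 87.
All other subsets cost ≥ 86. Minimum total cost: 85.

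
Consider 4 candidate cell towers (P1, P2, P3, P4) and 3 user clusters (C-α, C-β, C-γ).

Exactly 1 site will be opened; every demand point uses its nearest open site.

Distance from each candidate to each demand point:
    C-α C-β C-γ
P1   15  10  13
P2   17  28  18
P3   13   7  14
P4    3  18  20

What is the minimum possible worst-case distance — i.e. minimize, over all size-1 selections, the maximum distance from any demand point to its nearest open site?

Open {P3}.
  Farthest demand point is C-γ at distance 14 (to P3); all others are ≤ 14.
With {P1} the worst case is 15.
With {P4} the worst case is 20.
No size-1 selection achieves below 14.

14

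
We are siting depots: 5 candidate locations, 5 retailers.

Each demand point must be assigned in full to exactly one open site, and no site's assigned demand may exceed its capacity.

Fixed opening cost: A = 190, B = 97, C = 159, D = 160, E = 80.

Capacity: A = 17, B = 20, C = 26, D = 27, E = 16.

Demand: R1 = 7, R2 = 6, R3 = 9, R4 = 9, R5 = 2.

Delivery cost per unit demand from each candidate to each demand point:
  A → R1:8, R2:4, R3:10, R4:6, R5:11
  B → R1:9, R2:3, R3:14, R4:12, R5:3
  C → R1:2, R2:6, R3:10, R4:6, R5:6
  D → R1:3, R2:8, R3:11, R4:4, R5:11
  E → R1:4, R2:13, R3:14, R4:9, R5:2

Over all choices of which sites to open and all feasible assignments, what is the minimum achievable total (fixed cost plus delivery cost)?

Open {B, E}; cheapest assignment that respects the capacities:
  B (cap 20, load 17): R2, R3, R5 — cost 6×3 + 9×14 + 2×3 = 150
  E (cap 16, load 16): R1, R4 — cost 7×4 + 9×9 = 109
  Shipping 259, fixed 177 → total 436.
  Any other capacity-feasible assignment to {B, E} ships for at least 259.
Compare {B, D}: its best feasible assignment gives total 437.
Compare {B, C}: its best feasible assignment gives total 438.
Every other set of open sites that can feasibly serve all demand totals ≥ 437 even under its best assignment. Minimum: 436.

436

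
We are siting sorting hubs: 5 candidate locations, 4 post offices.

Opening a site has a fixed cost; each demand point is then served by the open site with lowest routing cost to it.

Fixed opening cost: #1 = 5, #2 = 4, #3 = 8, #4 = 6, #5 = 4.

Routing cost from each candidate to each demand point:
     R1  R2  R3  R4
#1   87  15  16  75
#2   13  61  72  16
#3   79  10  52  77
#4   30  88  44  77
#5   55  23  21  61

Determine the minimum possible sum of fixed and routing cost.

69

Open {#1, #2}: assign each demand point to its cheapest open site.
  R1→#2 13, R2→#1 15, R3→#1 16, R4→#2 16
  routing cost 60, fixed 9 → total 69.
Compare {#1, #2, #3}: routing cost 55 + fixed 17 = 72.
Compare {#1, #2, #5}: routing cost 60 + fixed 13 = 73.
Compare {#1, #2, #4}: routing cost 60 + fixed 15 = 75.
All other subsets cost ≥ 72. Minimum total cost: 69.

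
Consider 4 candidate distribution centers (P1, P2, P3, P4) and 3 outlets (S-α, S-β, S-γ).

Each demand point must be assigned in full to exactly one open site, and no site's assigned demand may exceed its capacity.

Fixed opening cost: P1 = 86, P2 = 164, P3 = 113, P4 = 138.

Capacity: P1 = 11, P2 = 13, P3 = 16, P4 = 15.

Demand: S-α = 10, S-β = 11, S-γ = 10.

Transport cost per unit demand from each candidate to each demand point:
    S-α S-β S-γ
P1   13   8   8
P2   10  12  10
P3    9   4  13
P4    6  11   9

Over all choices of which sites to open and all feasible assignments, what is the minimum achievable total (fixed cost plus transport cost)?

521

Open {P1, P3, P4}; cheapest assignment that respects the capacities:
  P1 (cap 11, load 10): S-γ — cost 10×8 = 80
  P3 (cap 16, load 11): S-β — cost 11×4 = 44
  P4 (cap 15, load 10): S-α — cost 10×6 = 60
  Shipping 184, fixed 337 → total 521.
  Any other capacity-feasible assignment to {P1, P3, P4} ships for at least 184.
Compare {P1, P2, P3}: its best feasible assignment gives total 587.
Compare {P2, P3, P4}: its best feasible assignment gives total 619.
Every other set of open sites that can feasibly serve all demand totals ≥ 587 even under its best assignment. Minimum: 521.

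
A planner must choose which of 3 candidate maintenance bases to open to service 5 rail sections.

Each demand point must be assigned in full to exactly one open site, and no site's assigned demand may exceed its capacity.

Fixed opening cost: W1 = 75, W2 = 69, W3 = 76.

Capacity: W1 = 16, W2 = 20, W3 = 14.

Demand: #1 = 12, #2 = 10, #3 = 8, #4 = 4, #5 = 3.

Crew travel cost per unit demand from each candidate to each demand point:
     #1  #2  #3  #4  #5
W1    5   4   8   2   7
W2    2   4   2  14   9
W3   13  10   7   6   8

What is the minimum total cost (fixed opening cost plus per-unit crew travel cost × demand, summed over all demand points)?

332

Open {W1, W2, W3}; cheapest assignment that respects the capacities:
  W1 (cap 16, load 14): #2, #4 — cost 10×4 + 4×2 = 48
  W2 (cap 20, load 20): #1, #3 — cost 12×2 + 8×2 = 40
  W3 (cap 14, load 3): #5 — cost 3×8 = 24
  Shipping 112, fixed 220 → total 332.
  Any other capacity-feasible assignment to {W1, W2, W3} ships for at least 112.
Total demand is 37 and no other set of sites has combined capacity ≥ 37, so {W1, W2, W3} is the only feasible choice of open sites. Minimum: 332.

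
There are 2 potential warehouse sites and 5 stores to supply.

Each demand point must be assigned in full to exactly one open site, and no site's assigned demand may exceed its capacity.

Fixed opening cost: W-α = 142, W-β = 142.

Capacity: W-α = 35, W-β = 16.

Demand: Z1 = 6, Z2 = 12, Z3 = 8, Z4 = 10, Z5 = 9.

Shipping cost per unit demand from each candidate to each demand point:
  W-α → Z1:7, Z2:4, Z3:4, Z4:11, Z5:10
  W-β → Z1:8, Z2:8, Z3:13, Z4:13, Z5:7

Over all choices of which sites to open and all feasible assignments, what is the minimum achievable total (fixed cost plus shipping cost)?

Open {W-α, W-β}; cheapest assignment that respects the capacities:
  W-α (cap 35, load 30): Z2, Z3, Z4 — cost 12×4 + 8×4 + 10×11 = 190
  W-β (cap 16, load 15): Z1, Z5 — cost 6×8 + 9×7 = 111
  Shipping 301, fixed 284 → total 585.
  Any other capacity-feasible assignment to {W-α, W-β} ships for at least 301.
Total demand is 45 and no other set of sites has combined capacity ≥ 45, so {W-α, W-β} is the only feasible choice of open sites. Minimum: 585.

585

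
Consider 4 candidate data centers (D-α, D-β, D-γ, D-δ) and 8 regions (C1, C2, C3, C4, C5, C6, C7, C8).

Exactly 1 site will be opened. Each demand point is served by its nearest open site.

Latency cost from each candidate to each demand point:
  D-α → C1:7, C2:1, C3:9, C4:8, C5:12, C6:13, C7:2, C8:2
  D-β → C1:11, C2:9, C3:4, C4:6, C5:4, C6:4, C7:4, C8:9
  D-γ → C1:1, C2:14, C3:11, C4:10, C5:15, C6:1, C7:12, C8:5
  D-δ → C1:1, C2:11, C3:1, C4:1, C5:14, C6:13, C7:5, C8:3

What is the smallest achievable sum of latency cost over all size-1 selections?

Open {D-δ}.
  C1→D-δ 1, C2→D-δ 11, C3→D-δ 1, C4→D-δ 1, C5→D-δ 14, C6→D-δ 13, C7→D-δ 5, C8→D-δ 3  ⇒ total 49.
Compare {D-β}: total 51.
Compare {D-α}: total 54.
No size-1 selection does better; minimum is 49.

49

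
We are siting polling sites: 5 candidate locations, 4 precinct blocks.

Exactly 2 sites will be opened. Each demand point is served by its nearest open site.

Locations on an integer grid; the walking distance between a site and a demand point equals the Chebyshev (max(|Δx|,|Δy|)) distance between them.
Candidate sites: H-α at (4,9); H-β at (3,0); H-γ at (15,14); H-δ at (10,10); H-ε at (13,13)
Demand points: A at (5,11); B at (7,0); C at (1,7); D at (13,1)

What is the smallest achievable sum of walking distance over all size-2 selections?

18

Open {H-α, H-β}.
  A→H-α 2, B→H-β 4, C→H-α 3, D→H-α 9  ⇒ total 18.
Compare {H-α, H-γ}: total 23.
Compare {H-α, H-δ}: total 23.
No size-2 selection does better; minimum is 18.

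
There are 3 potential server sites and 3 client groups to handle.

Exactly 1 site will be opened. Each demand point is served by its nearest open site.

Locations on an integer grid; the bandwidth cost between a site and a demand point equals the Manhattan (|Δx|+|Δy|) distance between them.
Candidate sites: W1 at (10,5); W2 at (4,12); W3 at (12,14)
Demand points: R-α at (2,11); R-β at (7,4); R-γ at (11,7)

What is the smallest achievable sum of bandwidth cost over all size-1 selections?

21

Open {W1}.
  R-α→W1 14, R-β→W1 4, R-γ→W1 3  ⇒ total 21.
Compare {W2}: total 26.
Compare {W3}: total 36.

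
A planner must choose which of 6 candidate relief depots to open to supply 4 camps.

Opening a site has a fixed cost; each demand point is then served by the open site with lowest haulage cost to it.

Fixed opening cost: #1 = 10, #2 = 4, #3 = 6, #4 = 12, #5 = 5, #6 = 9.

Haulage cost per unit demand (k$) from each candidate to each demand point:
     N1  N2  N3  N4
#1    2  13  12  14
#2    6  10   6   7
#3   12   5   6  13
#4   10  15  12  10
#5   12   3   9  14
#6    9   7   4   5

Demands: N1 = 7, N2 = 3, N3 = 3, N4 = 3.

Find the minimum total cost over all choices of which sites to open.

Open {#1, #5, #6}: assign each demand point to its cheapest open site.
  N1→#1 7×2=14, N2→#5 3×3=9, N3→#6 3×4=12, N4→#6 3×5=15
  haulage cost 50, fixed 24 → total 74.
Compare {#1, #2, #5, #6}: haulage cost 50 + fixed 28 = 78.
Compare {#1, #3, #5, #6}: haulage cost 50 + fixed 30 = 80.
Compare {#1, #6}: haulage cost 62 + fixed 19 = 81.
All other subsets cost ≥ 78. Minimum total cost: 74.

74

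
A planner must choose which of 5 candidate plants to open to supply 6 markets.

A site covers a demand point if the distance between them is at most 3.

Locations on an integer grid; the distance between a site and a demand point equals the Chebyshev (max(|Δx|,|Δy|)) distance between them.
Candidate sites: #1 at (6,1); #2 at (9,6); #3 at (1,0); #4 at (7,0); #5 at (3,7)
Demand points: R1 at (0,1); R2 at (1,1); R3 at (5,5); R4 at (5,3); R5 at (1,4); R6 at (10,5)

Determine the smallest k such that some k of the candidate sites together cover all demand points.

Coverage sets (demand points within 3 of each site):
  #1: {R4}
  #2: {R6}
  #3: {R1, R2}
  #4: {R4}
  #5: {R3, R5}
No 3 sites suffice: every size-3 union leaves at least one demand point uncovered.
But {#1, #2, #3, #5} covers everything, so the minimum is 4.

4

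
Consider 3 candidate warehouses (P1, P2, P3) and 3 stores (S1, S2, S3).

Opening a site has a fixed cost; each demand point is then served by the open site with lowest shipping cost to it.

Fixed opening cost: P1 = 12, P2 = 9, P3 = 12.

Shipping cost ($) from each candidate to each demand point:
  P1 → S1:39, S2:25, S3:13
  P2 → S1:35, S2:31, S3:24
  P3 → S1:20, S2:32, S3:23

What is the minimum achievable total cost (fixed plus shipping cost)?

Open {P1, P3}: assign each demand point to its cheapest open site.
  S1→P3 20, S2→P1 25, S3→P1 13
  shipping cost 58, fixed 24 → total 82.
Compare {P3}: shipping cost 75 + fixed 12 = 87.
Compare {P1}: shipping cost 77 + fixed 12 = 89.
Compare {P1, P2, P3}: shipping cost 58 + fixed 33 = 91.
All other subsets cost ≥ 87. Minimum total cost: 82.

82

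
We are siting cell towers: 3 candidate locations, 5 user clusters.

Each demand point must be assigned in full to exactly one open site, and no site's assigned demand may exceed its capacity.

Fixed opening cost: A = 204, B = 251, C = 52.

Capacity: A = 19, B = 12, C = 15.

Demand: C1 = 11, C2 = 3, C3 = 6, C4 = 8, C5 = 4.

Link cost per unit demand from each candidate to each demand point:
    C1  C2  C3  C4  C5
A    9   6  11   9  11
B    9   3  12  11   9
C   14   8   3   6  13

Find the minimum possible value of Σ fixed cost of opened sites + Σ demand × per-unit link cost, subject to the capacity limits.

483

Open {A, C}; cheapest assignment that respects the capacities:
  A (cap 19, load 18): C1, C2, C5 — cost 11×9 + 3×6 + 4×11 = 161
  C (cap 15, load 14): C3, C4 — cost 6×3 + 8×6 = 66
  Shipping 227, fixed 256 → total 483.
  Any other capacity-feasible assignment to {A, C} ships for at least 227.
Compare {A, B, C}: its best feasible assignment gives total 717.
Every other set of open sites that can feasibly serve all demand totals ≥ 717 even under its best assignment. Minimum: 483.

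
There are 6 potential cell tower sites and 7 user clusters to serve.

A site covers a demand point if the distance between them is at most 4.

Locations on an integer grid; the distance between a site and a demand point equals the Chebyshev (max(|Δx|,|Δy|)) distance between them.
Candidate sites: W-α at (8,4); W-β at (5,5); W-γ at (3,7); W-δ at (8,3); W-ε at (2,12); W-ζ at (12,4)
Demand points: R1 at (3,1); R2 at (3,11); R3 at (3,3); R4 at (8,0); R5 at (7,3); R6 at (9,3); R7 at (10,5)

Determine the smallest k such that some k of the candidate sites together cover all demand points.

3

Coverage sets (demand points within 4 of each site):
  W-α: {R4, R5, R6, R7}
  W-β: {R1, R3, R5, R6}
  W-γ: {R2, R3, R5}
  W-δ: {R4, R5, R6, R7}
  W-ε: {R2}
  W-ζ: {R4, R6, R7}
No 2 sites suffice: every size-2 union leaves at least one demand point uncovered.
But {W-α, W-β, W-γ} covers everything, so the minimum is 3.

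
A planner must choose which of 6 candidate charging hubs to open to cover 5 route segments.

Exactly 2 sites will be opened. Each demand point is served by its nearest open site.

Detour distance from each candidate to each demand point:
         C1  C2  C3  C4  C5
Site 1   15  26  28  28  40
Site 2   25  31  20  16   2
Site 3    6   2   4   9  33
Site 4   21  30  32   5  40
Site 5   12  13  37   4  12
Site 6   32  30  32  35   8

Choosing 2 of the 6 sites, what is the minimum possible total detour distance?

Open {Site 2, Site 3}.
  C1→Site 3 6, C2→Site 3 2, C3→Site 3 4, C4→Site 3 9, C5→Site 2 2  ⇒ total 23.
Compare {Site 3, Site 5}: total 28.
Compare {Site 3, Site 6}: total 29.
No size-2 selection does better; minimum is 23.

23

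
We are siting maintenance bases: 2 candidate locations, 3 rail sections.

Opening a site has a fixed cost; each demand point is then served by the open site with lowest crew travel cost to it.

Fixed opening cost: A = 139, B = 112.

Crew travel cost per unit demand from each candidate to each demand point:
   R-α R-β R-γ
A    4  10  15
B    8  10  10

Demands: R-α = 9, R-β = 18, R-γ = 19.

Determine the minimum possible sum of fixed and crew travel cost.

Open {B}: assign each demand point to its cheapest open site.
  R-α→B 9×8=72, R-β→B 18×10=180, R-γ→B 19×10=190
  crew travel cost 442, fixed 112 → total 554.
Compare {A}: crew travel cost 501 + fixed 139 = 640.
Compare {A, B}: crew travel cost 406 + fixed 251 = 657.

554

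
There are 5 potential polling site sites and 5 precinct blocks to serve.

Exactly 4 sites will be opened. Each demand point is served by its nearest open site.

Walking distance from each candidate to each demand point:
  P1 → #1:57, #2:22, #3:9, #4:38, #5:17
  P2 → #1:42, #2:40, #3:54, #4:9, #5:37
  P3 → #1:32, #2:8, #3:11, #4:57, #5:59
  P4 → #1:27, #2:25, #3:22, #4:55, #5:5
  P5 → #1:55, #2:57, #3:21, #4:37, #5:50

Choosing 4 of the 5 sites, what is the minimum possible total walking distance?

58

Open {P1, P2, P3, P4}.
  #1→P4 27, #2→P3 8, #3→P1 9, #4→P2 9, #5→P4 5  ⇒ total 58.
Compare {P2, P3, P4, P5}: total 60.
Compare {P1, P2, P4, P5}: total 72.
No size-4 selection does better; minimum is 58.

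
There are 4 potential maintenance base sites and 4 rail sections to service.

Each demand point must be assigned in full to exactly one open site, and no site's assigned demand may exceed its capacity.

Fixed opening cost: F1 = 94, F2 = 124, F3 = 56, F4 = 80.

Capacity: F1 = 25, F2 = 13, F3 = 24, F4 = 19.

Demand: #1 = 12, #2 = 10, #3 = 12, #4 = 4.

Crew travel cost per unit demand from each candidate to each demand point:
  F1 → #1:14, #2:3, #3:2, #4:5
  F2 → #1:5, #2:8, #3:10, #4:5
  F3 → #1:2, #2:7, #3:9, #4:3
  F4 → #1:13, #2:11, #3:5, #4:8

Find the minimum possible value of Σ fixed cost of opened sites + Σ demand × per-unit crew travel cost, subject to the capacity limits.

240

Open {F1, F3}; cheapest assignment that respects the capacities:
  F1 (cap 25, load 22): #2, #3 — cost 10×3 + 12×2 = 54
  F3 (cap 24, load 16): #1, #4 — cost 12×2 + 4×3 = 36
  Shipping 90, fixed 150 → total 240.
  Any other capacity-feasible assignment to {F1, F3} ships for at least 90.
Compare {F1, F3, F4}: its best feasible assignment gives total 320.
Compare {F3, F4}: its best feasible assignment gives total 322.
Every other set of open sites that can feasibly serve all demand totals ≥ 320 even under its best assignment. Minimum: 240.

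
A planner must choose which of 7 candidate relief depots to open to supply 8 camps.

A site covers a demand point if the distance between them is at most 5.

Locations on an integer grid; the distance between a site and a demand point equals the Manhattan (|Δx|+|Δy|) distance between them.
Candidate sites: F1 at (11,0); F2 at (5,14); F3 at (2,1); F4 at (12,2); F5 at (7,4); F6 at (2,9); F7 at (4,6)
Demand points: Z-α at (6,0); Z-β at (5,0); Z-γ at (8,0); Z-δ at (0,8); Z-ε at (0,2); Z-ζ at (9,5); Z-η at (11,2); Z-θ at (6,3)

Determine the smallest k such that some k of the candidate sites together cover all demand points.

4

Coverage sets (demand points within 5 of each site):
  F1: {Z-α, Z-γ, Z-η}
  F2: {}
  F3: {Z-α, Z-β, Z-ε}
  F4: {Z-η}
  F5: {Z-α, Z-γ, Z-ζ, Z-θ}
  F6: {Z-δ}
  F7: {Z-θ}
No 3 sites suffice: every size-3 union leaves at least one demand point uncovered.
But {F1, F3, F5, F6} covers everything, so the minimum is 4.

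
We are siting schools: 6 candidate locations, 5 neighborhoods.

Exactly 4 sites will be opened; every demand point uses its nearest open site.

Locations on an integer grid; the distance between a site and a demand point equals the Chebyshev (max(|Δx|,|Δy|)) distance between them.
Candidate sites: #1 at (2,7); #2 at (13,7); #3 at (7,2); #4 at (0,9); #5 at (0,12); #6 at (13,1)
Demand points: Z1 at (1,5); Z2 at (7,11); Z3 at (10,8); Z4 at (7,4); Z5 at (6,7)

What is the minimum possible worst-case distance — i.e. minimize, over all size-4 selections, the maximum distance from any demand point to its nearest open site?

Open {#1, #2, #3, #4}.
  Farthest demand point is Z2 at distance 5 (to #1); all others are ≤ 5.
With {#1, #2, #3, #5} the worst case is 5.
With {#1, #2, #3, #6} the worst case is 5.
No size-4 selection achieves below 5.

5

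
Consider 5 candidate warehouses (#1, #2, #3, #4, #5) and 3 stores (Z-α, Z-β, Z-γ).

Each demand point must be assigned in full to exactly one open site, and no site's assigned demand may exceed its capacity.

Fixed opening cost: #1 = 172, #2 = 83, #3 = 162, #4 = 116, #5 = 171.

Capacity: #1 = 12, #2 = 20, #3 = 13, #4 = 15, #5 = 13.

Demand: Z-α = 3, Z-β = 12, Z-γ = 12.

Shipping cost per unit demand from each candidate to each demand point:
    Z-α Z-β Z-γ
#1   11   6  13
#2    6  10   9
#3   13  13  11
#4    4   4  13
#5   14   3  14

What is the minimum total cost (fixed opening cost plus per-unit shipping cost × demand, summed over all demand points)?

Open {#2, #4}; cheapest assignment that respects the capacities:
  #2 (cap 20, load 12): Z-γ — cost 12×9 = 108
  #4 (cap 15, load 15): Z-α, Z-β — cost 3×4 + 12×4 = 60
  Shipping 168, fixed 199 → total 367.
  Any other capacity-feasible assignment to {#2, #4} ships for at least 168.
Compare {#2, #5}: its best feasible assignment gives total 416.
Compare {#1, #2}: its best feasible assignment gives total 453.
Every other set of open sites that can feasibly serve all demand totals ≥ 416 even under its best assignment. Minimum: 367.

367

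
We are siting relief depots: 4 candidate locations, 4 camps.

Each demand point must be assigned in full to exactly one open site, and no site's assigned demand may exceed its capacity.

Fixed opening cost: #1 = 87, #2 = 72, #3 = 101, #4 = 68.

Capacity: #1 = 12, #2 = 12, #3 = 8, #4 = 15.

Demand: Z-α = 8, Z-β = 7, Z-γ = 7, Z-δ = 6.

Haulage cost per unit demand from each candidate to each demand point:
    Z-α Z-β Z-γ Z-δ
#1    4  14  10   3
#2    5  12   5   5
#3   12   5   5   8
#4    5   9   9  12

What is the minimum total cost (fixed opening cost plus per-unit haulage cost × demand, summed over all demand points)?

Open {#1, #2, #4}; cheapest assignment that respects the capacities:
  #1 (cap 12, load 6): Z-δ — cost 6×3 = 18
  #2 (cap 12, load 7): Z-γ — cost 7×5 = 35
  #4 (cap 15, load 15): Z-α, Z-β — cost 8×5 + 7×9 = 103
  Shipping 156, fixed 227 → total 383.
  Any other capacity-feasible assignment to {#1, #2, #4} ships for at least 156.
Compare {#2, #3, #4}: its best feasible assignment gives total 409.
Compare {#1, #3, #4}: its best feasible assignment gives total 412.
Every other set of open sites that can feasibly serve all demand totals ≥ 409 even under its best assignment. Minimum: 383.

383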